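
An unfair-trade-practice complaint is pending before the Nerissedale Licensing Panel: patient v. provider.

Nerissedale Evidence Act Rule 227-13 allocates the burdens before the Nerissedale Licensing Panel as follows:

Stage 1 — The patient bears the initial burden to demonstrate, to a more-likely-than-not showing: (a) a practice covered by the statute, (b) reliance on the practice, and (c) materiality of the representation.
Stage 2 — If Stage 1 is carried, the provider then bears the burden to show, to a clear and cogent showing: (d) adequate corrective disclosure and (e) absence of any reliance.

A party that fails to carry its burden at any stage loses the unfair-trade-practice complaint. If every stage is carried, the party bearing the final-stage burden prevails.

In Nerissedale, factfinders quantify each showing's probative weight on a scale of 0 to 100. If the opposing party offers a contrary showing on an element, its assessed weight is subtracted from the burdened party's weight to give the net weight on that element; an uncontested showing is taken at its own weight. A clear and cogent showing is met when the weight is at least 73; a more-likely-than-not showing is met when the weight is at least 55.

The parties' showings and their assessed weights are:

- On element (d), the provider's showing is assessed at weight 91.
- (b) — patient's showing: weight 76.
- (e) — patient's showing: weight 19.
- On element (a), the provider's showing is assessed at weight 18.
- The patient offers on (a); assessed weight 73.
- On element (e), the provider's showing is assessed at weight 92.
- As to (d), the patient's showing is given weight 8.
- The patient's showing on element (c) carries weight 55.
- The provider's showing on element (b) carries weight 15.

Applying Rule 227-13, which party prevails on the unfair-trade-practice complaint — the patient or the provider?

At Stage 1 the patient must meet a more-likely-than-not showing (weight is at least 55): on (a) the weight is 73 less the opposing 18 gives net 55, ≥ 55, so (a) meets the standard; on (b) the weight is 76 less the opposing 15 gives net 61, ≥ 55, so (b) meets the standard; on (c) the weight is 55, ≥ 55, so (c) meets the standard.
  Stage 1 carried; the burden shifts to the provider.
At Stage 2 the provider must meet a clear and cogent showing (weight is at least 73): on (d) the weight is 91 less the opposing 8 gives net 83, which does reach 73, so (d) meets the standard; on (e) the weight is 92 less the opposing 19 gives net 73, which does reach 73, so (e) meets the standard.
  All elements met at the final stage.
With every stage satisfied, the provider prevails.

provider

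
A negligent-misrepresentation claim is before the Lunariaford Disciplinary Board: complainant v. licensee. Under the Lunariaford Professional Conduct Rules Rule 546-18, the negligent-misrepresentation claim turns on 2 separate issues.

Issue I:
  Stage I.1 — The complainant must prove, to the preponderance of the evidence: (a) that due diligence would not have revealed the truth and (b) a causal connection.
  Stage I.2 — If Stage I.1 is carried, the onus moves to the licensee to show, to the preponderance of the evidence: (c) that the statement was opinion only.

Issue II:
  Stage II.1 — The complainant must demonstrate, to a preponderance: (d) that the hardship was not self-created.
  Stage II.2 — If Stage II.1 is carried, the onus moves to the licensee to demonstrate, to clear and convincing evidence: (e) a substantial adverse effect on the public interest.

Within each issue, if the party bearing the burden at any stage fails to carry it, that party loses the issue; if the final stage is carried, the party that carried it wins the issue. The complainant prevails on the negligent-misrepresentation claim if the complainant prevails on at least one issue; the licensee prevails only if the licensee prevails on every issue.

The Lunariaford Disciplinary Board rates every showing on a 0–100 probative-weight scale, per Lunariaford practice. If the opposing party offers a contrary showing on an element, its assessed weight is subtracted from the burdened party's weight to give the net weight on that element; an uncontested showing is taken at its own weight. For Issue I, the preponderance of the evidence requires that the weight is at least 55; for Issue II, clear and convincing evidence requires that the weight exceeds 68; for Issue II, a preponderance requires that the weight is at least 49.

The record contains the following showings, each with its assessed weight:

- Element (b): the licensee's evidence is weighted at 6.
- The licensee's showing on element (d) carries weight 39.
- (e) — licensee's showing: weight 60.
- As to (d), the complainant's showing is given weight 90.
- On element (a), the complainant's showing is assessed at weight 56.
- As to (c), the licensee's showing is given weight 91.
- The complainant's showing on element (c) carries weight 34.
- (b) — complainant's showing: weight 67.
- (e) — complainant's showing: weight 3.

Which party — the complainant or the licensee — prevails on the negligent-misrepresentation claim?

— Issue I —
Stage I.1 — burden on complainant; standard: the preponderance of the evidence (weight is at least 55).
    (a): 56 ≥ 55 [met]
    (b): 67 − 6 = 61 ≥ 55 [met]
  Stage I.1 is satisfied; the onus moves to the licensee.
Stage I.2 — burden on licensee; standard: the preponderance of the evidence (weight is at least 55).
    (c): 91 − 34 = 57 ≥ 55 [met]
  The licensee carries the last stage.
Every stage carried; the licensee prevails on this issue.
— Issue II —
Stage II.1 — burden on complainant; standard: a preponderance (weight is at least 49).
    (d): 90 − 39 = 51 ≥ 49 [met]
  All elements met. The burden passes to the licensee.
Stage II.2 — burden on licensee; standard: clear and convincing evidence (weight exceeds 68).
    (e): 60 − 3 = 57 ≤ 68 [not met]
  The licensee does not carry Stage II.2.
The analysis ends at Stage II.2; the complainant prevails on this issue.
Per-issue: Issue I → licensee; Issue II → complainant. The complainant must prevail on at least one issue; overall, the complainant prevails.

complainant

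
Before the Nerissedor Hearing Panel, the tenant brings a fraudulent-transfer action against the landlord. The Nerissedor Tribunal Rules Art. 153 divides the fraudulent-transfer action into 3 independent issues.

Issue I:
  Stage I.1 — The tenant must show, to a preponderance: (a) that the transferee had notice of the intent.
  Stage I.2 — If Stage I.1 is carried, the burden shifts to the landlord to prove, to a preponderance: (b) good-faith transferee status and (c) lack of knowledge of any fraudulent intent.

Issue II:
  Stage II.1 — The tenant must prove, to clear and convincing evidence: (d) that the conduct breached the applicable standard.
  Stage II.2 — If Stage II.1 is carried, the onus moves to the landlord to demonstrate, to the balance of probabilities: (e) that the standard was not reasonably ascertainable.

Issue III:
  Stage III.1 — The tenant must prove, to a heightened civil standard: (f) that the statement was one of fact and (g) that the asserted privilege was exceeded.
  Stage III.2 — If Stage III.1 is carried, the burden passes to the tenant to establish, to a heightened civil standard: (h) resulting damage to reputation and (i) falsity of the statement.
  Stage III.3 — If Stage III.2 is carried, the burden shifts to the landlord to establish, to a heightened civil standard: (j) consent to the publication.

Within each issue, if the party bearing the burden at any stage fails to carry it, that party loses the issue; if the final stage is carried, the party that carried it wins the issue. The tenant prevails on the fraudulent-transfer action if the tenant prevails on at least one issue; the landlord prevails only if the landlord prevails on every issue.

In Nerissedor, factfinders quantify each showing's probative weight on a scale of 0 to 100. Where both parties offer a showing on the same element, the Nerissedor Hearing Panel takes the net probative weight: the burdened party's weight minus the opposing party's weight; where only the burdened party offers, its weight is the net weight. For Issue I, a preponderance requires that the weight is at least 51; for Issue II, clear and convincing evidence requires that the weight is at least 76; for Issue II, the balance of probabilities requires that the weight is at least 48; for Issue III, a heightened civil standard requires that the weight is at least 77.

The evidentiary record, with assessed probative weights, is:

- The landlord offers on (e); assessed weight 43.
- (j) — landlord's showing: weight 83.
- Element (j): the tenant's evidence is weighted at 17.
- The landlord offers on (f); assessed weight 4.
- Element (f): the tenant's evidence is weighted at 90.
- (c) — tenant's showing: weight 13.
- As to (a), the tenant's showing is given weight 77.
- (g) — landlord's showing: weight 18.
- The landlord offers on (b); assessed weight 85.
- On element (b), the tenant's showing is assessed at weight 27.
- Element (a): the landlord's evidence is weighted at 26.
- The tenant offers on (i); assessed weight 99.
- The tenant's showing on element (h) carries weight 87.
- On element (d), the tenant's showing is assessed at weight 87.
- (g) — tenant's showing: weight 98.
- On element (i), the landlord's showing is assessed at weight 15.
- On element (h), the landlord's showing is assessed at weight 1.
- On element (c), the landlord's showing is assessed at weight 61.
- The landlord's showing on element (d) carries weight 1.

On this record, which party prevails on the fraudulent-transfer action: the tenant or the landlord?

— Issue I —
Stage I.1 — burden on tenant; standard: a preponderance (weight is at least 51).
    (a): 77 − 26 = 51 ≥ 51 [met]
  The tenant carries Stage I.1; the landlord now bears the burden.
Stage I.2 — burden on landlord; standard: a preponderance (weight is at least 51).
    (b): 85 − 27 = 58 ≥ 51 [met]
    (c): 61 − 13 = 48 < 51 [not met]
  Stage I.2 not carried; the landlord fails its burden.
So the tenant prevails on this issue.
— Issue II —
Stage II.1 (tenant, clear and convincing evidence, weight is at least 76): (d) net 87−1=86 ≥ 76 — meets.
  The tenant carries Stage II.1; the landlord now bears the burden.
Stage II.2 (landlord, the balance of probabilities, weight is at least 48): (e) 43 < 48 — fails.
  The landlord does not carry Stage II.2.
The tenant prevails on this issue.
— Issue III —
Stage III.1 — burden on tenant; standard: a heightened civil standard (weight is at least 77).
    (f): 90 − 4 = 86 ≥ 77 [met]
    (g): 98 − 18 = 80 ≥ 77 [met]
  All elements met. The tenant retains the burden for Stage III.2.
Stage III.2 — burden on tenant; standard: a heightened civil standard (weight is at least 77).
    (h): 87 − 1 = 86 ≥ 77 [met]
    (i): 99 − 15 = 84 ≥ 77 [met]
  Stage III.2 carried; the burden shifts to the landlord.
Stage III.3 — burden on landlord; standard: a heightened civil standard (weight is at least 77).
    (j): 83 − 17 = 66 < 77 [not met]
  The landlord does not carry Stage III.3.
The tenant prevails on this issue.
Per-issue: Issue I → tenant; Issue II → tenant; Issue III → tenant. The tenant must prevail on at least one issue; overall, the tenant prevails.

tenant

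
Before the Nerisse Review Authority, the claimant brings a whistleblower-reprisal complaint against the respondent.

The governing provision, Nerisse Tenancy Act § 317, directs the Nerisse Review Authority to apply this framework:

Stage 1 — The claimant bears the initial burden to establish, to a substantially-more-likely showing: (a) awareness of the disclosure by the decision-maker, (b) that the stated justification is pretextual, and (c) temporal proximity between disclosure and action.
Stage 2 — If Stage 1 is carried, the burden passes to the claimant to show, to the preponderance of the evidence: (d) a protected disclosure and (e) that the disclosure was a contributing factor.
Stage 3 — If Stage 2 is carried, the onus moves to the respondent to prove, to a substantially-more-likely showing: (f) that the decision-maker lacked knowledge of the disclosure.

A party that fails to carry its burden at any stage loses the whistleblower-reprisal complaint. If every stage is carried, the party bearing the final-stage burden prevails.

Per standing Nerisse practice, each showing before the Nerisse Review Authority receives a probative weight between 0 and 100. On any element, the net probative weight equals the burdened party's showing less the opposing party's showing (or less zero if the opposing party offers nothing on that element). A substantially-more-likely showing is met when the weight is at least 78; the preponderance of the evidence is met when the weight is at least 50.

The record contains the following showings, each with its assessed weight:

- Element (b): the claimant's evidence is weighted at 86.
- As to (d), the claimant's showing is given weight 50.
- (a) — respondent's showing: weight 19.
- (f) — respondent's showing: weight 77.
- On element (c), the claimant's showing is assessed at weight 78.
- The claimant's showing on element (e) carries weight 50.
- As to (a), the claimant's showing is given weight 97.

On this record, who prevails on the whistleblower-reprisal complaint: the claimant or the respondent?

claimant

Stage 1 (claimant, a substantially-more-likely showing, weight is at least 78): (a) net 97−19=78 ≥ 78 — meets; (b) 86 ≥ 78 — meets; (c) 78 ≥ 78 — meets.
  Stage 1 carried; the burden remains with the claimant.
Stage 2 (claimant, the preponderance of the evidence, weight is at least 50): (d) 50 ≥ 50 — meets; (e) 50 ≥ 50 — meets.
  Stage 2 carried; the burden shifts to the respondent.
Stage 3 (respondent, a substantially-more-likely showing, weight is at least 78): (f) 77 < 78 — fails.
  Stage 3 not carried; the respondent fails its burden.
The claimant prevails.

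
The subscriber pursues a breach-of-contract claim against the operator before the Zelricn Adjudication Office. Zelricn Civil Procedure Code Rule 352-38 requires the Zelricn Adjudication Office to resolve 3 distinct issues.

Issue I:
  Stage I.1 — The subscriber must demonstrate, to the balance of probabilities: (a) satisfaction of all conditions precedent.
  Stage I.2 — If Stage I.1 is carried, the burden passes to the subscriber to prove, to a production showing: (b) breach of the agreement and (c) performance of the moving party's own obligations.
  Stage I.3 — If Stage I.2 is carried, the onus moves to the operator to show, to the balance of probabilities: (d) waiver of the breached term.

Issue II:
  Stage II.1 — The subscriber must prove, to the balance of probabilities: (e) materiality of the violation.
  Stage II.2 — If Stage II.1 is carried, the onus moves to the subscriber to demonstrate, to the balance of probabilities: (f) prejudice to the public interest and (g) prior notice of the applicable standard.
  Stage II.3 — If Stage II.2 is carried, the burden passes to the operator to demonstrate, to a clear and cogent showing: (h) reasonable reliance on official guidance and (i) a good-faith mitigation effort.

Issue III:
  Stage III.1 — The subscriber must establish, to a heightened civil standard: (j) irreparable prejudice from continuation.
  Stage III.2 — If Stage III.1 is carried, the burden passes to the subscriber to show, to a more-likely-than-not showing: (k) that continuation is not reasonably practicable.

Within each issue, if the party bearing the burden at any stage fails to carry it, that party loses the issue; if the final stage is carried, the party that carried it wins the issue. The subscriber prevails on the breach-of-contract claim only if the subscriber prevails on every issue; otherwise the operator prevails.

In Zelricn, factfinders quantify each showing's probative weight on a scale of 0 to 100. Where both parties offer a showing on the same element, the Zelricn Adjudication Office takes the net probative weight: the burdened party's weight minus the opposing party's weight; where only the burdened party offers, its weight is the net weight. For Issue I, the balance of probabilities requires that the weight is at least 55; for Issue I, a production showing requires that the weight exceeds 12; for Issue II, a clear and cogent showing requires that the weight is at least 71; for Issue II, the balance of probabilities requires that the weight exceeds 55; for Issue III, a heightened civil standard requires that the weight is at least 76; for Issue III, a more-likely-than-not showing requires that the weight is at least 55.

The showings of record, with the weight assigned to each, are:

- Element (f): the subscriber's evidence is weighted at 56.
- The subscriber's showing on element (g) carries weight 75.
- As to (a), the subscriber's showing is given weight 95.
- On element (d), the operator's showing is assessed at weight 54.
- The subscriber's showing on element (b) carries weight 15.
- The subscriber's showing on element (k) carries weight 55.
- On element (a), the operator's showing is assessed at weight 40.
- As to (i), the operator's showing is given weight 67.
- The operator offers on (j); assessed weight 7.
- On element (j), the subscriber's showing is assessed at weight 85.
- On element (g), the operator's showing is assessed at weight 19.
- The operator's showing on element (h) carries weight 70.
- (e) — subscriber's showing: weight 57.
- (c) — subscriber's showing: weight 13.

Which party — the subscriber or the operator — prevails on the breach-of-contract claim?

— Issue I —
Stage I.1 — burden on subscriber; standard: the balance of probabilities (weight is at least 55).
    (a): 95 − 40 = 55 ≥ 55 [met]
  Stage I.1 is satisfied; the subscriber continues to bear the burden.
Stage I.2 — burden on subscriber; standard: a production showing (weight exceeds 12).
    (b): 15 > 12 [met]
    (c): 13 > 12 [met]
  The subscriber carries Stage I.2; the operator now bears the burden.
Stage I.3 — burden on operator; standard: the balance of probabilities (weight is at least 55).
    (d): 54 < 55 [not met]
  Not every element is met, so the operator fails to carry Stage I.3.
The subscriber prevails on this issue.
— Issue II —
Stage II.1 — burden on subscriber; standard: the balance of probabilities (weight exceeds 55).
    (e): 57 > 55 [met]
  Stage II.1 is satisfied; the subscriber continues to bear the burden.
Stage II.2 — burden on subscriber; standard: the balance of probabilities (weight exceeds 55).
    (f): 56 > 55 [met]
    (g): 75 − 19 = 56 > 55 [met]
  Stage II.2 is satisfied; the onus moves to the operator.
Stage II.3 — burden on operator; standard: a clear and cogent showing (weight is at least 71).
    (h): 70 < 71 [not met]
    (i): 67 < 71 [not met]
  The operator does not carry Stage II.3.
The analysis ends at Stage II.3; the subscriber prevails on this issue.
— Issue III —
Stage III.1 — burden on subscriber; standard: a heightened civil standard (weight is at least 76).
    (j): 85 − 7 = 78 ≥ 76 [met]
  All elements met. The subscriber retains the burden for Stage III.2.
Stage III.2 — burden on subscriber; standard: a more-likely-than-not showing (weight is at least 55).
    (k): 55 ≥ 55 [met]
  The subscriber carries the last stage.
With every stage satisfied, the subscriber prevails on this issue.
Per-issue: Issue I → subscriber; Issue II → subscriber; Issue III → subscriber. The subscriber must prevail on every issue; overall, the subscriber prevails.

subscriber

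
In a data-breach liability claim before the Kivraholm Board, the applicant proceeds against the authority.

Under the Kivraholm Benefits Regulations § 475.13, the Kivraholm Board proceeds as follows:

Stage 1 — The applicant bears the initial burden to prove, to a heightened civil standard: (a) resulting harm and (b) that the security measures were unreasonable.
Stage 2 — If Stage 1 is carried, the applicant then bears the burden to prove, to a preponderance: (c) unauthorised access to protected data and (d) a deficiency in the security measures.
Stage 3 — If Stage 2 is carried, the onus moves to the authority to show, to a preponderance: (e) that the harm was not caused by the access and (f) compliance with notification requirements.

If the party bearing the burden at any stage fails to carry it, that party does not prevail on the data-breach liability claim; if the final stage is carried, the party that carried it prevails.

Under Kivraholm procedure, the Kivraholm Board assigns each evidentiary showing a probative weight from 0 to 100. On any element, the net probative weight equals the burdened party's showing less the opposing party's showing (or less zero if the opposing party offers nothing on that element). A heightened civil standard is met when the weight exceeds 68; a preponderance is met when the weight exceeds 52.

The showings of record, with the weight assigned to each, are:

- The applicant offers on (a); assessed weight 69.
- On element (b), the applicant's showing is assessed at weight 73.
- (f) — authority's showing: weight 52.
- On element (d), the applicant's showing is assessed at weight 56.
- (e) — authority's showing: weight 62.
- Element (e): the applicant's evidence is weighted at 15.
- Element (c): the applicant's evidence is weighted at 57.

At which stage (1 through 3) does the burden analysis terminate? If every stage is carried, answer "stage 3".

stage 3

At Stage 1 the applicant must meet a heightened civil standard (weight exceeds 68): on (a) the weight is 69, which does exceed 68, so (a) meets the standard; on (b) the weight is 73, > 68, so (b) meets the standard.
  Stage 1 carried; the burden remains with the applicant.
At Stage 2 the applicant must meet a preponderance (weight exceeds 52): on (c) the weight is 57, which does exceed 52, so (c) meets the standard; on (d) the weight is 56, which does exceed 52, so (d) meets the standard.
  The applicant carries Stage 2; the authority now bears the burden.
At Stage 3 the authority must meet a preponderance (weight exceeds 52): on (e) the weight is 62 less the opposing 15 gives net 47, which does not exceed 52, so (e) does not meet the standard; on (f) the weight is 52, ≤ 52, so (f) does not meet the standard.
  Not every element is met, so the authority fails to carry Stage 3.
So the applicant prevails.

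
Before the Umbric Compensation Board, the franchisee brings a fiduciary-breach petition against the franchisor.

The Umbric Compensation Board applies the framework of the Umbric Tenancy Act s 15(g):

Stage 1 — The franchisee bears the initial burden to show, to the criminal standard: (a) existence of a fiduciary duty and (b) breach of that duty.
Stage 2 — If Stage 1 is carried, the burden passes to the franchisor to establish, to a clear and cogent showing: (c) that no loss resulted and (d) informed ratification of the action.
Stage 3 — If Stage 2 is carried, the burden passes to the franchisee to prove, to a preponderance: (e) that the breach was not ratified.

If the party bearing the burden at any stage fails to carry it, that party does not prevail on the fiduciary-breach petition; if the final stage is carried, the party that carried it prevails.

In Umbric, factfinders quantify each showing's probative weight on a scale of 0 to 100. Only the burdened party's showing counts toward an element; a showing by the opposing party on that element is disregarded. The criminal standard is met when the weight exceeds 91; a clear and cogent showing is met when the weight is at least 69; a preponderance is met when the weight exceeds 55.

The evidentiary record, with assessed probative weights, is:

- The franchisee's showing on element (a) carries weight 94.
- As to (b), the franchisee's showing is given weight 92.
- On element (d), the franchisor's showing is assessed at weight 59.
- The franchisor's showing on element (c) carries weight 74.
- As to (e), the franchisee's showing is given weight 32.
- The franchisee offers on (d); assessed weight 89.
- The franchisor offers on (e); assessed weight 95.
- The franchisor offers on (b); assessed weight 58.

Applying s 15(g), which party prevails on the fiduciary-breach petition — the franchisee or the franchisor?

franchisee

At Stage 1 the franchisee must meet the criminal standard (weight exceeds 91): on (a) the weight is 94, > 91, so (a) meets the standard; on (b) the weight is 92 (the franchisor's 58 is given no effect), which does exceed 91, so (b) meets the standard.
  The franchisee carries Stage 1; the franchisor now bears the burden.
At Stage 2 the franchisor must meet a clear and cogent showing (weight is at least 69): on (c) the weight is 74, which does reach 69, so (c) meets the standard; on (d) the weight is 59 (the franchisee's 89 is given no effect), which does not reach 69, so (d) does not meet the standard.
  Not every element is met, so the franchisor fails to carry Stage 2.
The analysis ends at Stage 2; the franchisee prevails.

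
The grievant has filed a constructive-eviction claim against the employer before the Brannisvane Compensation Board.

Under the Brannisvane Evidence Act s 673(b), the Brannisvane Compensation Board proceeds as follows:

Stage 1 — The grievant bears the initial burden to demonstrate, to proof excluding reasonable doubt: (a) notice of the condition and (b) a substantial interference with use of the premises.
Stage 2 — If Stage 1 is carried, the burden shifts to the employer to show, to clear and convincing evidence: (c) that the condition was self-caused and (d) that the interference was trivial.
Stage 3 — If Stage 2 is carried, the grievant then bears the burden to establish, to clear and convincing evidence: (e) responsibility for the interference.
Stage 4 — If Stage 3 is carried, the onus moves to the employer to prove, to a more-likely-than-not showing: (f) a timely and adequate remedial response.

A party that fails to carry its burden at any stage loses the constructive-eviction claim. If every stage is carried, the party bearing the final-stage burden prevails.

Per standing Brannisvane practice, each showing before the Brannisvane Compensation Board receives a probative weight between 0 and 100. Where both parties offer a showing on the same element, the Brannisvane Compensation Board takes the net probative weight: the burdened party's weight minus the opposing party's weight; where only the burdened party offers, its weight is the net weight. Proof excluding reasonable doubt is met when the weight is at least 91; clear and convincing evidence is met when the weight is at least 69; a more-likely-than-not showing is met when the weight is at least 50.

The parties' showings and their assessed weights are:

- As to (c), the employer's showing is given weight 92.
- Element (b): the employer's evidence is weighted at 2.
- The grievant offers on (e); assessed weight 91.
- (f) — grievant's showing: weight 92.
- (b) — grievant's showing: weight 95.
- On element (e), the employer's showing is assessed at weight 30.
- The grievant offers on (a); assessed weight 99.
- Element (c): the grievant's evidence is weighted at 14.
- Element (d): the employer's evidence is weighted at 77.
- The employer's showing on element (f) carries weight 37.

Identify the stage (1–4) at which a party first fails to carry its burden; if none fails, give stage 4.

stage 3

Stage 1 (grievant, proof excluding reasonable doubt, weight is at least 91): (a) 99 ≥ 91 — meets; (b) net 95−2=93 ≥ 91 — meets.
  Stage 1 carried; the burden shifts to the employer.
Stage 2 (employer, clear and convincing evidence, weight is at least 69): (c) net 92−14=78 ≥ 69 — meets; (d) 77 ≥ 69 — meets.
  The employer carries Stage 2; the grievant now bears the burden.
Stage 3 (grievant, clear and convincing evidence, weight is at least 69): (e) net 91−30=61 < 69 — fails.
  The grievant does not carry Stage 3.
The employer prevails.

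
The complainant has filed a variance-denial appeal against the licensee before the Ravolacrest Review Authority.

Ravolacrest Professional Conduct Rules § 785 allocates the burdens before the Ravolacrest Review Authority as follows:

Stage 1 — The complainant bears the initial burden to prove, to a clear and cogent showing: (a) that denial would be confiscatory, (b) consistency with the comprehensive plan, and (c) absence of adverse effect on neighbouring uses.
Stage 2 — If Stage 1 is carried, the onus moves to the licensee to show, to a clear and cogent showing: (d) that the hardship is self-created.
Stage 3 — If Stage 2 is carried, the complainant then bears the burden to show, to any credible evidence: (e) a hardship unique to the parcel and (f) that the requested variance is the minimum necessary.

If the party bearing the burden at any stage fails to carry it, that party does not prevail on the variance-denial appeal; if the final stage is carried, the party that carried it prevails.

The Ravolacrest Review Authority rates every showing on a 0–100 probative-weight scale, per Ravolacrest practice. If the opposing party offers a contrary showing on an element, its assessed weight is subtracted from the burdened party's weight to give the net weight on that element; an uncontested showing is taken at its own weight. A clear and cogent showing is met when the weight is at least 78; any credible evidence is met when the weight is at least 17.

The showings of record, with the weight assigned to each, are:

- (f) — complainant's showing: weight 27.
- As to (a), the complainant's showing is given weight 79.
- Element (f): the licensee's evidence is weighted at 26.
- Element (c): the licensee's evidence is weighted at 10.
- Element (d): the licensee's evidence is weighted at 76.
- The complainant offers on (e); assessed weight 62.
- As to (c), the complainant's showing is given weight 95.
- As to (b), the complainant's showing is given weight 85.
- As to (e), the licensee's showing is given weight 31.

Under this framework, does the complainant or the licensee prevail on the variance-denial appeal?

complainant

At Stage 1 the complainant must meet a clear and cogent showing (weight is at least 78): on (a) the weight is 79, ≥ 78, so (a) meets the standard; on (b) the weight is 85, ≥ 78, so (b) meets the standard; on (c) the weight is 95 less the opposing 10 gives net 85, ≥ 78, so (c) meets the standard.
  All elements met. The burden passes to the licensee.
At Stage 2 the licensee must meet a clear and cogent showing (weight is at least 78): on (d) the weight is 76, < 78, so (d) does not meet the standard.
  Stage 2 not carried; the licensee fails its burden.
The analysis ends at Stage 2; the complainant prevails.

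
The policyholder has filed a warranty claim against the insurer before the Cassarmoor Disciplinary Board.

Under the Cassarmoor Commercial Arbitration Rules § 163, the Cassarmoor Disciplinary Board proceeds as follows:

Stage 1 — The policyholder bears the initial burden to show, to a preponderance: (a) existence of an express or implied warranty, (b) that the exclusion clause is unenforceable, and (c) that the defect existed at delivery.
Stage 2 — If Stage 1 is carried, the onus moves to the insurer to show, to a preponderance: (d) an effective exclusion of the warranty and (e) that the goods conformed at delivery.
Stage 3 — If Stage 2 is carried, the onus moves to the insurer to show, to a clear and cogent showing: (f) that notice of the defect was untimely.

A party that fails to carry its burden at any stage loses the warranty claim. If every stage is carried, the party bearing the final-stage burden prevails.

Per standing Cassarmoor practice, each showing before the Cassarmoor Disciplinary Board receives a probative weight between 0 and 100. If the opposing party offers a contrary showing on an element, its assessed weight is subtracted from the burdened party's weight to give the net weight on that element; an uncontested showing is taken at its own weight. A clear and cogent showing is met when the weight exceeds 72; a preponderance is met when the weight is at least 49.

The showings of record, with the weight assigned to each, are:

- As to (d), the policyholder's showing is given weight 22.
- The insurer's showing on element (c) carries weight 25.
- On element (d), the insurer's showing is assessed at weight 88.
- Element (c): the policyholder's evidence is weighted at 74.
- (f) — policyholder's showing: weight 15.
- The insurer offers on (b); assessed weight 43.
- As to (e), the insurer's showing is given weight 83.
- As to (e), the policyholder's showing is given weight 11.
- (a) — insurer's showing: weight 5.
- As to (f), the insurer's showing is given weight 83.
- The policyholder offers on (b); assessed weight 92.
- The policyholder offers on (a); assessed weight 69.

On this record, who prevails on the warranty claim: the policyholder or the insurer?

Stage 1 — burden on policyholder; standard: a preponderance (weight is at least 49).
    (a): 69 − 5 = 64 ≥ 49 [met]
    (b): 92 − 43 = 49 ≥ 49 [met]
    (c): 74 − 25 = 49 ≥ 49 [met]
  The policyholder carries Stage 1; the insurer now bears the burden.
Stage 2 — burden on insurer; standard: a preponderance (weight is at least 49).
    (d): 88 − 22 = 66 ≥ 49 [met]
    (e): 83 − 11 = 72 ≥ 49 [met]
  All elements met. The insurer retains the burden for Stage 3.
Stage 3 — burden on insurer; standard: a clear and cogent showing (weight exceeds 72).
    (f): 83 − 15 = 68 ≤ 72 [not met]
  The insurer does not carry Stage 3.
The analysis ends at Stage 3; the policyholder prevails.

policyholder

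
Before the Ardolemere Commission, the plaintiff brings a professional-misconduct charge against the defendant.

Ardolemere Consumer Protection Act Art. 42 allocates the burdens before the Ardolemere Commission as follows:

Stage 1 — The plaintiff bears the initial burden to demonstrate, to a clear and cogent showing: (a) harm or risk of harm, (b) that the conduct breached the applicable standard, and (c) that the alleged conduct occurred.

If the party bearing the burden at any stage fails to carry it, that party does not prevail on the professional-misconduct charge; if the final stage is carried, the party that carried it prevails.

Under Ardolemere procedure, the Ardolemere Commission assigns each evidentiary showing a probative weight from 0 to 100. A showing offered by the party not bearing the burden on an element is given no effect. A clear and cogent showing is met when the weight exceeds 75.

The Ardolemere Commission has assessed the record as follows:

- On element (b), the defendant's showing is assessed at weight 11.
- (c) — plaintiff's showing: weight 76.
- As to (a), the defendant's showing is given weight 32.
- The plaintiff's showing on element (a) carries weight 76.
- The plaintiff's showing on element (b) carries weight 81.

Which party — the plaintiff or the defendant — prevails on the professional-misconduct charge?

Stage 1 — burden on plaintiff; standard: a clear and cogent showing (weight exceeds 75).
    (a): 76 (defendant's 32 disregarded) > 75 [met]
    (b): 81 (defendant's 11 disregarded) > 75 [met]
    (c): 76 > 75 [met]
  The plaintiff carries the last stage.
Every stage carried; the plaintiff prevails.

plaintiff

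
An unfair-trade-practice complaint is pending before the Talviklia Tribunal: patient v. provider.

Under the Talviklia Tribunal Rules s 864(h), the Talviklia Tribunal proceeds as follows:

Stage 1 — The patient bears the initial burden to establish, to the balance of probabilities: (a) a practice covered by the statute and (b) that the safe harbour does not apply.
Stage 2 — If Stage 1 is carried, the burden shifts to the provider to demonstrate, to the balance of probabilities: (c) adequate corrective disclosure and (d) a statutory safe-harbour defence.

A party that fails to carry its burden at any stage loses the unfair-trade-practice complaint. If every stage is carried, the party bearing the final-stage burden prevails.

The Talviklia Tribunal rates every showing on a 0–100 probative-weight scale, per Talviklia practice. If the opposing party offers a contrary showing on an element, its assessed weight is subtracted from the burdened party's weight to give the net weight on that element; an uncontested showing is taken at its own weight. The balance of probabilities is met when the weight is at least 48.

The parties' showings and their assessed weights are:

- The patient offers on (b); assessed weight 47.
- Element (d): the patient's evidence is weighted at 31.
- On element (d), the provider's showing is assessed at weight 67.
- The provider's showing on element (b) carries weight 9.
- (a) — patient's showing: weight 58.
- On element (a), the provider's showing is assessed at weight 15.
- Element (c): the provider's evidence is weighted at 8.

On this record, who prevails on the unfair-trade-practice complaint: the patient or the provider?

provider

At Stage 1 the patient must meet the balance of probabilities (weight is at least 48): on (a) the weight is 58 less the opposing 15 gives net 43, < 48, so (a) does not meet the standard; on (b) the weight is 47 less the opposing 9 gives net 38, which does not reach 48, so (b) does not meet the standard.
  Stage 1 not carried; the patient fails its burden.
So the provider prevails.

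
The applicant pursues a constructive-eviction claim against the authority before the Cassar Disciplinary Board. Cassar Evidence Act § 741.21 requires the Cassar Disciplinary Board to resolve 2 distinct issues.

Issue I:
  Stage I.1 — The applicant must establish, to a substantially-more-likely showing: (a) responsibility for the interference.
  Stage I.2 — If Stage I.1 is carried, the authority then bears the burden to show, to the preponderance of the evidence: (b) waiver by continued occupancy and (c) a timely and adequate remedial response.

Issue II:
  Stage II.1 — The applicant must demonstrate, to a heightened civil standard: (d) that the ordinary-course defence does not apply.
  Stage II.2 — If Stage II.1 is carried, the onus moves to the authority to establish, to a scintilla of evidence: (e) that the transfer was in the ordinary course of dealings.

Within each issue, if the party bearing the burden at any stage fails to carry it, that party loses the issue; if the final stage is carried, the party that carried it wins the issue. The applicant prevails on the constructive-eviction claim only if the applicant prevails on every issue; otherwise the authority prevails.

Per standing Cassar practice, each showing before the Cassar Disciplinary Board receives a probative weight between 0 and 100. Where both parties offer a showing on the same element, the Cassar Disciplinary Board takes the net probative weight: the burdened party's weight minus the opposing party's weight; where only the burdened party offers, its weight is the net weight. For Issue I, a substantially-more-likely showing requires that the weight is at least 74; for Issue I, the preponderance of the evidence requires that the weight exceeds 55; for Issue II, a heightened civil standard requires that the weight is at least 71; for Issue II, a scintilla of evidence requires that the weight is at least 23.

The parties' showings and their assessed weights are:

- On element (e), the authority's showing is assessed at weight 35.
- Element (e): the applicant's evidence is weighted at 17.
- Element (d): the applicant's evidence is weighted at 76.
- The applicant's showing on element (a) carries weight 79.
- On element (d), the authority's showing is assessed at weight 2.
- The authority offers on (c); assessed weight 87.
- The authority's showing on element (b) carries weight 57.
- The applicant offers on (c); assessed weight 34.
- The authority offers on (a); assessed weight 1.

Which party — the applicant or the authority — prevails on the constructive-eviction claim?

applicant

— Issue I —
Stage I.1 — burden on applicant; standard: a substantially-more-likely showing (weight is at least 74).
    (a): 79 − 1 = 78 ≥ 74 [met]
  All elements met. The burden passes to the authority.
Stage I.2 — burden on authority; standard: the preponderance of the evidence (weight exceeds 55).
    (b): 57 > 55 [met]
    (c): 87 − 34 = 53 ≤ 55 [not met]
  The authority does not carry Stage I.2.
The analysis ends at Stage I.2; the applicant prevails on this issue.
— Issue II —
Stage II.1 — burden on applicant; standard: a heightened civil standard (weight is at least 71).
    (d): 76 − 2 = 74 ≥ 71 [met]
  Stage II.1 is satisfied; the onus moves to the authority.
Stage II.2 — burden on authority; standard: a scintilla of evidence (weight is at least 23).
    (e): 35 − 17 = 18 < 23 [not met]
  Stage II.2 not carried; the authority fails its burden.
The applicant prevails on this issue.
Per-issue: Issue I → applicant; Issue II → applicant. The applicant must prevail on every issue; overall, the applicant prevails.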